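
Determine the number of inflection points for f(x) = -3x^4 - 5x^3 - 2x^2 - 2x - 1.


Inflection points occur where f''(x) = 0 and concavity changes.
f(x) = -3x^4 - 5x^3 - 2x^2 - 2x - 1
f'(x) = -12x^3 - 15x^2 - 4x - 2
f''(x) = -36x^2 - 30x - 4
This is a quadratic in x. Use the discriminant to count real roots.
Discriminant = (-30)^2 - 4 * (-36) * (-4)
= 900 - 576
= 324
Since discriminant > 0, f''(x) = 0 has 2 distinct real solutions.
A quadratic with two distinct real roots changes sign at each root, so concavity changes at both.
Number of inflection points: 2

2


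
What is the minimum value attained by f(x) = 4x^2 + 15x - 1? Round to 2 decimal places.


For a quadratic f(x) = ax^2 + bx + c with a > 0, the minimum is at the vertex.
Vertex x-coordinate: x = -b/(2a)
x = -(15) / (2 * 4)
x = -15/8
Substitute back to find the minimum value:
f(-15/8) = 4 * (-15/8)^2 + 15 * (-15/8) - 1
= 225/16 - 225/8 - 1
= -241/16 ≈ -15.06

-15.06


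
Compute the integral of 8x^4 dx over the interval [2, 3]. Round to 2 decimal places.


Find the antiderivative of 8x^4:
F(x) = 8/5 * x^5
Apply the Fundamental Theorem of Calculus:
F(3) - F(2)
= 8/5 * 3^5 - 8/5 * 2^5
= 8/5 * (243 - 32)
= 8/5 * 211
= 1688/5 = 337.60

337.60


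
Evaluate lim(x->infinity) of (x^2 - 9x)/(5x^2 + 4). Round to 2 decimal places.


For limits at infinity with equal-degree polynomials,
we compare leading coefficients.
Numerator leading term: x^2
Denominator leading term: 5x^2
Divide both by x^2:
lim = (1 - 9/x) / (5 + 4/x^2)
As x -> infinity, the 1/x and 1/x^2 terms vanish:
= 1/5 = 0.20

0.20


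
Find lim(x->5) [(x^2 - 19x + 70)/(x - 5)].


Direct substitution gives 0/0, so we factor the numerator.
Factor: (x^2 - 19x + 70) = (x - 5)(x - 14)
Cancel the common factor (x - 5):
(x^2 - 19x + 70)/(x - 5) = (x - 14)
Now substitute x = 5:
= (5) - (14) = -9

-9


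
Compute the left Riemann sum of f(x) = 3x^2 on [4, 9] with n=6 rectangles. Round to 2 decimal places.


Left Riemann sum uses left endpoints of each subinterval.
Interval: [4, 9], n = 6
dx = (9 - 4) / 6 = 5/6
Left endpoints: [4, 29/6, 17/3, 13/2, 22/3, 49/6]
f values: [48, 841/12, 289/3, 507/4, 484/3, 2401/12]
Sum = dx * (sum of f values)
= 5/6 * 8431/12
= 42155/72 ≈ 585.49

585.49


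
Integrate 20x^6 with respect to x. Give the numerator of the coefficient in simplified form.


Apply the power rule for integration:
integral of ax^n dx = a/(n+1) * x^(n+1) + C
integral of 20x^6 dx
= 20/7 * x^7 + C
The coefficient in lowest terms is 20/7, and its numerator is 20

20


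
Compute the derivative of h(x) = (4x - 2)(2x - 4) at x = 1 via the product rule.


Let u(x) = 4x - 2 and v(x) = 2x - 4
u'(x) = 4
v'(x) = 2
Product rule: h'(x) = u'(x)*v(x) + u(x)*v'(x)
= 4 * (2x - 4) + (4x - 2) * 2
At x = 1:
u(1) = 4 * 1 - 2 = 2
v(1) = 2 * 1 - 4 = -2
h'(1) = 4 * (-2) + 2 * 2
= -8 + 4
= -4

-4


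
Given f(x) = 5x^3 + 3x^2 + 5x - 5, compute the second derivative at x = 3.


First derivative:
f'(x) = 15x^2 + 6x + 5
Second derivative:
f''(x) = 30x + 6
Substitute x = 3:
f''(3) = 30 * 3 + 6
= 90 + 6
= 96

96


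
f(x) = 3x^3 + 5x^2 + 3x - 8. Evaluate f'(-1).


Differentiate f(x) = 3x^3 + 5x^2 + 3x - 8 term by term:
f'(x) = 9x^2 + 10x + 3
Substitute x = -1:
f'(-1) = 9 * (-1)^2 + 10 * (-1) + 3
= 9 - 10 + 3
= 2

2


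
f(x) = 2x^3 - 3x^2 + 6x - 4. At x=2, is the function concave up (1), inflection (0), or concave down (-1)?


Concavity is determined by the sign of f''(x).
f(x) = 2x^3 - 3x^2 + 6x - 4
f'(x) = 6x^2 - 6x + 6
f''(x) = 12x - 6
f''(2) = 12 * 2 - 6
= 24 - 6
= 18
Since f''(2) > 0, the function is concave up (1)

1


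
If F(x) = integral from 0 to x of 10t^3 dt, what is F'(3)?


By the Fundamental Theorem of Calculus (Part 1):
If F(x) = integral from 0 to x of f(t) dt, then F'(x) = f(x)
Here f(t) = 10t^3
So F'(x) = 10x^3
Evaluate at x = 3:
F'(3) = 10 * 3^3
= 10 * 27
= 270

270


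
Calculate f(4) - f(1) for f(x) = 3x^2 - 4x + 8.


Net change = f(b) - f(a)
f(x) = 3x^2 - 4x + 8
Compute f(4):
f(4) = 3 * 4^2 - 4 * 4 + 8
= 48 - 16 + 8
= 40
Compute f(1):
f(1) = 3 * 1^2 - 4 * 1 + 8
= 3 - 4 + 8
= 7
Net change = 40 - 7 = 33

33


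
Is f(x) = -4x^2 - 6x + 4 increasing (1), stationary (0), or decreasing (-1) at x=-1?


Compute f'(x) to determine behavior:
f'(x) = -8x - 6
f'(-1) = -8 * (-1) - 6
= 8 - 6
= 2
Since f'(-1) > 0, the function is increasing (1)

1


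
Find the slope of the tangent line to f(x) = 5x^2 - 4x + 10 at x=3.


The slope of the tangent line equals f'(x) at the point.
f(x) = 5x^2 - 4x + 10
f'(x) = 10x - 4
At x = 3:
f'(3) = 10 * 3 - 4
= 30 - 4
= 26

26


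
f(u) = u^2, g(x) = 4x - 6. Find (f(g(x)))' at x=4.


Using the chain rule: (f(g(x)))' = f'(g(x)) * g'(x)
First, find g(4):
g(4) = 4 * 4 - 6 = 10
Next, f'(u) = 2u
And g'(x) = 4
So f'(g(4)) * g'(4)
= 2 * 10 * 4
= 80

80


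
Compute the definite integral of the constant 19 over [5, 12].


The integral of a constant k over [a, b] equals k * (b - a).
integral from 5 to 12 of 19 dx
= 19 * (12 - 5)
= 19 * 7
= 133

133


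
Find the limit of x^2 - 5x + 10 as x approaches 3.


Since polynomials are continuous, we use direct substitution.
lim(x->3) of x^2 - 5x + 10
= 1 * 3^2 - 5 * 3 + 10
= 9 - 15 + 10
= 4

4


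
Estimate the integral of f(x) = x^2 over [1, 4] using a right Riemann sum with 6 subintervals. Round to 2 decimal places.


Right Riemann sum uses right endpoints of each subinterval.
Interval: [1, 4], n = 6
dx = (4 - 1) / 6 = 1/2
Right endpoints: [3/2, 2, 5/2, 3, 7/2, 4]
f values: [9/4, 4, 25/4, 9, 49/4, 16]
Sum = dx * (sum of f values)
= 1/2 * 199/4
= 199/8 ≈ 24.88

24.88


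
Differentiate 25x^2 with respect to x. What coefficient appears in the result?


We apply the power rule: d/dx [ax^n] = a*n * x^(n-1)
d/dx [25x^2]
= 25 * 2 * x^(2-1)
= 50x
The coefficient is 50

50


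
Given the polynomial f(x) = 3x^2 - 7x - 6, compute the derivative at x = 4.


Differentiate term by term using power and sum rules:
f(x) = 3x^2 - 7x - 6
f'(x) = 6x - 7
Substitute x = 4:
f'(4) = 6 * 4 - 7
= 24 - 7
= 17

17


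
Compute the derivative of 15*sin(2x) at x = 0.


Apply the chain rule to differentiate 15*sin(2x):
d/dx [15*sin(2x)]
= 15 * cos(2x) * d/dx(2x)
= 15 * 2 * cos(2x)
= 30 * cos(2x)
Evaluate at x = 0:
= 30 * cos(0)
= 30 * 1
= 30

30


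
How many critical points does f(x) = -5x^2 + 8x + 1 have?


Find where f'(x) = 0:
f'(x) = -10x + 8
Set f'(x) = 0:
-10x + 8 = 0
x = -8 / (-10) = 4/5
This is a linear equation in x, so there is exactly one solution.
Number of critical points: 1

1


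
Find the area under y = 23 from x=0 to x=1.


The area under a constant function y = 23 is a rectangle.
Width = 1 - 0 = 1
Height = 23
Area = width * height
= 1 * 23
= 23

23


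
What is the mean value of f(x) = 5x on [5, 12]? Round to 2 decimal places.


Average value = 1/(b-a) * integral from a to b of f(x) dx
First compute the integral of 5x:
F(x) = (5/2)x^2
F(12) = 5/2 * 144 + 0 * 12 = 360
F(5) = 5/2 * 25 + 0 * 5 = 125/2
Integral = 360 - 125/2 = 595/2
Average = (595/2) / (12 - 5) = (595/2) / 7
= 85/2 = 42.50

42.50


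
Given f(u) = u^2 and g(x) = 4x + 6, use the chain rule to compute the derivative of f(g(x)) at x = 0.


Using the chain rule: (f(g(x)))' = f'(g(x)) * g'(x)
First, find g(0):
g(0) = 4 * 0 + 6 = 6
Next, f'(u) = 2u
And g'(x) = 4
So f'(g(0)) * g'(0)
= 2 * 6 * 4
= 48

48


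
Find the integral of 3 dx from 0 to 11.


The integral of a constant k over [a, b] equals k * (b - a).
integral from 0 to 11 of 3 dx
= 3 * (11 - 0)
= 3 * 11
= 33

33


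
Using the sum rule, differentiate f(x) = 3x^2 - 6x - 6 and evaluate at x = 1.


Differentiate term by term using power and sum rules:
f(x) = 3x^2 - 6x - 6
f'(x) = 6x - 6
Substitute x = 1:
f'(1) = 6 * 1 - 6
= 6 - 6
= 0

0


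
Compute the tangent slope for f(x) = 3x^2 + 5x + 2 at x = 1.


The slope of the tangent line equals f'(x) at the point.
f(x) = 3x^2 + 5x + 2
f'(x) = 6x + 5
At x = 1:
f'(1) = 6 * 1 + 5
= 6 + 5
= 11

11


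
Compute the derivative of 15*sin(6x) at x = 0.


Apply the chain rule to differentiate 15*sin(6x):
d/dx [15*sin(6x)]
= 15 * cos(6x) * d/dx(6x)
= 15 * 6 * cos(6x)
= 90 * cos(6x)
Evaluate at x = 0:
= 90 * cos(0)
= 90 * 1
= 90

90


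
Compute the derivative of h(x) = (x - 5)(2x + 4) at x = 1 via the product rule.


Let u(x) = x - 5 and v(x) = 2x + 4
u'(x) = 1
v'(x) = 2
Product rule: h'(x) = u'(x)*v(x) + u(x)*v'(x)
= 1 * (2x + 4) + (x - 5) * 2
At x = 1:
u(1) = 1 * 1 - 5 = -4
v(1) = 2 * 1 + 4 = 6
h'(1) = 1 * 6 + (-4) * 2
= 6 - 8
= -2

-2


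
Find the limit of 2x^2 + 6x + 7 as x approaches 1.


Since polynomials are continuous, we use direct substitution.
lim(x->1) of 2x^2 + 6x + 7
= 2 * 1^2 + 6 * 1 + 7
= 2 + 6 + 7
= 15

15


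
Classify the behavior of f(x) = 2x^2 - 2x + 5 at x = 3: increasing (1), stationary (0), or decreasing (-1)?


Compute f'(x) to determine behavior:
f'(x) = 4x - 2
f'(3) = 4 * 3 - 2
= 12 - 2
= 10
Since f'(3) > 0, the function is increasing (1)

1


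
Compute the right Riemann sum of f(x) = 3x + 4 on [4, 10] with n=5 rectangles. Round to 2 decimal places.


Right Riemann sum uses right endpoints of each subinterval.
Interval: [4, 10], n = 5
dx = (10 - 4) / 5 = 6/5
Right endpoints: [26/5, 32/5, 38/5, 44/5, 10]
f values: [98/5, 116/5, 134/5, 152/5, 34]
Sum = dx * (sum of f values)
= 6/5 * 134
= 804/5 = 160.80

160.80


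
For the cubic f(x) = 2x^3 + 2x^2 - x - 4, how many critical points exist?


Find where f'(x) = 0:
f(x) = 2x^3 + 2x^2 - x - 4
f'(x) = 6x^2 + 4x - 1
This is a quadratic in x. Use the discriminant to count real roots.
Discriminant = (4)^2 - 4 * 6 * (-1)
= 16 - (-24)
= 40
Since discriminant > 0, f'(x) = 0 has 2 real solutions.
Number of critical points: 2

2


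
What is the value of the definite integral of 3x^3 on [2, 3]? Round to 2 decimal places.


Find the antiderivative of 3x^3:
F(x) = 3/4 * x^4
Apply the Fundamental Theorem of Calculus:
F(3) - F(2)
= 3/4 * 3^4 - 3/4 * 2^4
= 3/4 * (81 - 16)
= 3/4 * 65
= 195/4 = 48.75

48.75


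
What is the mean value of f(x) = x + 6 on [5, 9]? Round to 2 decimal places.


Average value = 1/(b-a) * integral from a to b of f(x) dx
First compute the integral of x + 6:
F(x) = (1/2)x^2 + 6x
F(9) = 1/2 * 81 + 6 * 9 = 189/2
F(5) = 1/2 * 25 + 6 * 5 = 85/2
Integral = 189/2 - 85/2 = 52
Average = 52 / (9 - 5) = 52 / 4
= 13 = 13.00

13.00


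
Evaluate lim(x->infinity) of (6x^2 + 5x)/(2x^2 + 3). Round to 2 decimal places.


For limits at infinity with equal-degree polynomials,
we compare leading coefficients.
Numerator leading term: 6x^2
Denominator leading term: 2x^2
Divide both by x^2:
lim = (6 + 5/x) / (2 + 3/x^2)
As x -> infinity, the 1/x and 1/x^2 terms vanish:
= 6/2 = 3 = 3.00

3.00


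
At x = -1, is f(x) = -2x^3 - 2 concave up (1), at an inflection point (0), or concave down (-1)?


Concavity is determined by the sign of f''(x).
f(x) = -2x^3 - 2
f'(x) = -6x^2
f''(x) = -12x
f''(-1) = -12 * (-1) + 0
= 12 + 0
= 12
Since f''(-1) > 0, the function is concave up (1)

1


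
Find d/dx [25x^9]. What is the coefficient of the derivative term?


We apply the power rule: d/dx [ax^n] = a*n * x^(n-1)
d/dx [25x^9]
= 25 * 9 * x^(9-1)
= 225x^8
The coefficient is 225

225


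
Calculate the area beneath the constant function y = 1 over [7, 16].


The area under a constant function y = 1 is a rectangle.
Width = 16 - 7 = 9
Height = 1
Area = width * height
= 9 * 1
= 9

9


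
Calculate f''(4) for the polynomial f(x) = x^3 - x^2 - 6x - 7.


First derivative:
f'(x) = 3x^2 - 2x - 6
Second derivative:
f''(x) = 6x - 2
Substitute x = 4:
f''(4) = 6 * 4 - 2
= 24 - 2
= 22

22


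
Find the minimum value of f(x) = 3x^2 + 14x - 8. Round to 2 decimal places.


For a quadratic f(x) = ax^2 + bx + c with a > 0, the minimum is at the vertex.
Vertex x-coordinate: x = -b/(2a)
x = -(14) / (2 * 3)
x = -14/6 = -7/3
Substitute back to find the minimum value:
f(-7/3) = 3 * (-7/3)^2 + 14 * (-7/3) - 8
= 49/3 - 98/3 - 8
= -73/3 ≈ -24.33

-24.33


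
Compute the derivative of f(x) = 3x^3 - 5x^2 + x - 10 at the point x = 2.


Differentiate f(x) = 3x^3 - 5x^2 + x - 10 term by term:
f'(x) = 9x^2 - 10x + 1
Substitute x = 2:
f'(2) = 9 * 2^2 - 10 * 2 + 1
= 36 - 20 + 1
= 17

17


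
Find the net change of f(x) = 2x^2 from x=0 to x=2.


Net change = f(b) - f(a)
f(x) = 2x^2
Compute f(2):
f(2) = 2 * 2^2 + 0 * 2 + 0
= 8 + 0 + 0
= 8
Compute f(0):
f(0) = 2 * 0^2 + 0 * 0 + 0
= 0 + 0 + 0
= 0
Net change = 8 - 0 = 8

8


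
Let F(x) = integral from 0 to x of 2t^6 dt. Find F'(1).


By the Fundamental Theorem of Calculus (Part 1):
If F(x) = integral from 0 to x of f(t) dt, then F'(x) = f(x)
Here f(t) = 2t^6
So F'(x) = 2x^6
Evaluate at x = 1:
F'(1) = 2 * 1^6
= 2 * 1
= 2

2


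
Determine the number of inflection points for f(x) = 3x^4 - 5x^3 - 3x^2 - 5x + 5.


Inflection points occur where f''(x) = 0 and concavity changes.
f(x) = 3x^4 - 5x^3 - 3x^2 - 5x + 5
f'(x) = 12x^3 - 15x^2 - 6x - 5
f''(x) = 36x^2 - 30x - 6
This is a quadratic in x. Use the discriminant to count real roots.
Discriminant = (-30)^2 - 4 * 36 * (-6)
= 900 - (-864)
= 1764
Since discriminant > 0, f''(x) = 0 has 2 distinct real solutions.
A quadratic with two distinct real roots changes sign at each root, so concavity changes at both.
Number of inflection points: 2

2


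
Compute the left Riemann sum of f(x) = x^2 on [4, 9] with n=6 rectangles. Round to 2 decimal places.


Left Riemann sum uses left endpoints of each subinterval.
Interval: [4, 9], n = 6
dx = (9 - 4) / 6 = 5/6
Left endpoints: [4, 29/6, 17/3, 13/2, 22/3, 49/6]
f values: [16, 841/36, 289/9, 169/4, 484/9, 2401/36]
Sum = dx * (sum of f values)
= 5/6 * 8431/36
= 42155/216 ≈ 195.16

195.16


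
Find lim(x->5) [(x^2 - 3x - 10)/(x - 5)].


Direct substitution gives 0/0, so we factor the numerator.
Factor: (x^2 - 3x - 10) = (x - 5)(x + 2)
Cancel the common factor (x - 5):
(x^2 - 3x - 10)/(x - 5) = (x + 2)
Now substitute x = 5:
= (5) - (-2) = 7

7


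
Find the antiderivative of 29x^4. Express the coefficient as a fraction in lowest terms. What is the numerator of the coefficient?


Apply the power rule for integration:
integral of ax^n dx = a/(n+1) * x^(n+1) + C
integral of 29x^4 dx
= 29/5 * x^5 + C
The coefficient in lowest terms is 29/5, and its numerator is 29

29


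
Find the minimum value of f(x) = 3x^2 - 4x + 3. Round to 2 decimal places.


For a quadratic f(x) = ax^2 + bx + c with a > 0, the minimum is at the vertex.
Vertex x-coordinate: x = -b/(2a)
x = -(-4) / (2 * 3)
x = 4/6 = 2/3
Substitute back to find the minimum value:
f(2/3) = 3 * (2/3)^2 - 4 * (2/3) + 3
= 4/3 - 8/3 + 3
= 5/3 ≈ 1.67

1.67


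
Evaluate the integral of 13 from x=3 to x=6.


The integral of a constant k over [a, b] equals k * (b - a).
integral from 3 to 6 of 13 dx
= 13 * (6 - 3)
= 13 * 3
= 39

39


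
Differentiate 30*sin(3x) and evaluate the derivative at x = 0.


Apply the chain rule to differentiate 30*sin(3x):
d/dx [30*sin(3x)]
= 30 * cos(3x) * d/dx(3x)
= 30 * 3 * cos(3x)
= 90 * cos(3x)
Evaluate at x = 0:
= 90 * cos(0)
= 90 * 1
= 90

90


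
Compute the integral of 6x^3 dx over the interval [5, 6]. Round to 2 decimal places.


Find the antiderivative of 6x^3:
F(x) = 6/4 * x^4
Apply the Fundamental Theorem of Calculus:
F(6) - F(5)
= 6/4 * 6^4 - 6/4 * 5^4
= 6/4 * (1296 - 625)
= 6/4 * 671
= 2013/2 = 1006.50

1006.50


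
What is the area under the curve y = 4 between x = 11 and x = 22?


The area under a constant function y = 4 is a rectangle.
Width = 22 - 11 = 11
Height = 4
Area = width * height
= 11 * 4
= 44

44


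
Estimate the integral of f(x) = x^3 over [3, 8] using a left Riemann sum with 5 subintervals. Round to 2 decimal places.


Left Riemann sum uses left endpoints of each subinterval.
Interval: [3, 8], n = 5
dx = (8 - 3) / 5 = 1
Left endpoints: [3, 4, 5, 6, 7]
f values: [27, 64, 125, 216, 343]
Sum = dx * (sum of f values)
= 1 * 775
= 775 = 775.00

775.00


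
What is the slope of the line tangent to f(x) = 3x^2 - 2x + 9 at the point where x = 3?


The slope of the tangent line equals f'(x) at the point.
f(x) = 3x^2 - 2x + 9
f'(x) = 6x - 2
At x = 3:
f'(3) = 6 * 3 - 2
= 18 - 2
= 16

16


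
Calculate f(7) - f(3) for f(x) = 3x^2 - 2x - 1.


Net change = f(b) - f(a)
f(x) = 3x^2 - 2x - 1
Compute f(7):
f(7) = 3 * 7^2 - 2 * 7 - 1
= 147 - 14 - 1
= 132
Compute f(3):
f(3) = 3 * 3^2 - 2 * 3 - 1
= 27 - 6 - 1
= 20
Net change = 132 - 20 = 112

112


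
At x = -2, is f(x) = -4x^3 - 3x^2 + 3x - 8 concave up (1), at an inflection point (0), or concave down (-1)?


Concavity is determined by the sign of f''(x).
f(x) = -4x^3 - 3x^2 + 3x - 8
f'(x) = -12x^2 - 6x + 3
f''(x) = -24x - 6
f''(-2) = -24 * (-2) - 6
= 48 - 6
= 42
Since f''(-2) > 0, the function is concave up (1)

1


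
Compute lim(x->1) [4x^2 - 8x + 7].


Since polynomials are continuous, we use direct substitution.
lim(x->1) of 4x^2 - 8x + 7
= 4 * 1^2 - 8 * 1 + 7
= 4 - 8 + 7
= 3

3


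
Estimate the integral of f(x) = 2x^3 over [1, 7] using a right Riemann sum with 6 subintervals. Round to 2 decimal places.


Right Riemann sum uses right endpoints of each subinterval.
Interval: [1, 7], n = 6
dx = (7 - 1) / 6 = 1
Right endpoints: [2, 3, 4, 5, 6, 7]
f values: [16, 54, 128, 250, 432, 686]
Sum = dx * (sum of f values)
= 1 * 1566
= 1566 = 1566.00

1566.00


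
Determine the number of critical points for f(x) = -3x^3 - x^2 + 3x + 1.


Find where f'(x) = 0:
f(x) = -3x^3 - x^2 + 3x + 1
f'(x) = -9x^2 - 2x + 3
This is a quadratic in x. Use the discriminant to count real roots.
Discriminant = (-2)^2 - 4 * (-9) * 3
= 4 - (-108)
= 112
Since discriminant > 0, f'(x) = 0 has 2 real solutions.
Number of critical points: 2

2


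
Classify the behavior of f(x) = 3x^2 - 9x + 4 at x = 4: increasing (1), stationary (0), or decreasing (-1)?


Compute f'(x) to determine behavior:
f'(x) = 6x - 9
f'(4) = 6 * 4 - 9
= 24 - 9
= 15
Since f'(4) > 0, the function is increasing (1)

1


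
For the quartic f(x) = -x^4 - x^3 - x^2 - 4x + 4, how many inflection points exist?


Inflection points occur where f''(x) = 0 and concavity changes.
f(x) = -x^4 - x^3 - x^2 - 4x + 4
f'(x) = -4x^3 - 3x^2 - 2x - 4
f''(x) = -12x^2 - 6x - 2
This is a quadratic in x. Use the discriminant to count real roots.
Discriminant = (-6)^2 - 4 * (-12) * (-2)
= 36 - 96
= -60
Since discriminant < 0, f''(x) = 0 has no real solutions.
Number of inflection points: 0

0


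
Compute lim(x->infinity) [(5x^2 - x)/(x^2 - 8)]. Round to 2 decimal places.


For limits at infinity with equal-degree polynomials,
we compare leading coefficients.
Numerator leading term: 5x^2
Denominator leading term: x^2
Divide both by x^2:
lim = (5 - 1/x) / (1 - 8/x^2)
As x -> infinity, the 1/x and 1/x^2 terms vanish:
= 5/1 = 5 = 5.00

5.00


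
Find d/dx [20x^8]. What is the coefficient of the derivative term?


We apply the power rule: d/dx [ax^n] = a*n * x^(n-1)
d/dx [20x^8]
= 20 * 8 * x^(8-1)
= 160x^7
The coefficient is 160

160


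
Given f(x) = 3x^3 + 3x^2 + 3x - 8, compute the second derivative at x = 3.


First derivative:
f'(x) = 9x^2 + 6x + 3
Second derivative:
f''(x) = 18x + 6
Substitute x = 3:
f''(3) = 18 * 3 + 6
= 54 + 6
= 60

60


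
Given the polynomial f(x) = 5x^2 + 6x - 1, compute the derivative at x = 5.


Differentiate term by term using power and sum rules:
f(x) = 5x^2 + 6x - 1
f'(x) = 10x + 6
Substitute x = 5:
f'(5) = 10 * 5 + 6
= 50 + 6
= 56

56


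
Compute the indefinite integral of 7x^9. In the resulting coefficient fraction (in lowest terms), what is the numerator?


Apply the power rule for integration:
integral of ax^n dx = a/(n+1) * x^(n+1) + C
integral of 7x^9 dx
= 7/10 * x^10 + C
The coefficient in lowest terms is 7/10, and its numerator is 7

7


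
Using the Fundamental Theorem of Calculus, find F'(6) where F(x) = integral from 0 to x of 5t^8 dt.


By the Fundamental Theorem of Calculus (Part 1):
If F(x) = integral from 0 to x of f(t) dt, then F'(x) = f(x)
Here f(t) = 5t^8
So F'(x) = 5x^8
Evaluate at x = 6:
F'(6) = 5 * 6^8
= 5 * 1679616
= 8398080

8398080


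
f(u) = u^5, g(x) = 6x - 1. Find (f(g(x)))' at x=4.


Using the chain rule: (f(g(x)))' = f'(g(x)) * g'(x)
First, find g(4):
g(4) = 6 * 4 - 1 = 23
Next, f'(u) = 5u^4
And g'(x) = 6
So f'(g(4)) * g'(4)
= 5 * 23^4 * 6
= 5 * 279841 * 6
= 8395230

8395230


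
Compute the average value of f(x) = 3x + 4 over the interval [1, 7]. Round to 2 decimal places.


Average value = 1/(b-a) * integral from a to b of f(x) dx
First compute the integral of 3x + 4:
F(x) = (3/2)x^2 + 4x
F(7) = 3/2 * 49 + 4 * 7 = 203/2
F(1) = 3/2 * 1 + 4 * 1 = 11/2
Integral = 203/2 - 11/2 = 96
Average = 96 / (7 - 1) = 96 / 6
= 16 = 16.00

16.00


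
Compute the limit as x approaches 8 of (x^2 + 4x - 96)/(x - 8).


Direct substitution gives 0/0, so we factor the numerator.
Factor: (x^2 + 4x - 96) = (x - 8)(x + 12)
Cancel the common factor (x - 8):
(x^2 + 4x - 96)/(x - 8) = (x + 12)
Now substitute x = 8:
= (8) - (-12) = 20

20


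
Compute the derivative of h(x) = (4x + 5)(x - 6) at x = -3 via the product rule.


Let u(x) = 4x + 5 and v(x) = x - 6
u'(x) = 4
v'(x) = 1
Product rule: h'(x) = u'(x)*v(x) + u(x)*v'(x)
= 4 * (x - 6) + (4x + 5) * 1
At x = -3:
u(-3) = 4 * (-3) + 5 = -7
v(-3) = 1 * (-3) - 6 = -9
h'(-3) = 4 * (-9) + (-7) * 1
= -36 - 7
= -43

-43


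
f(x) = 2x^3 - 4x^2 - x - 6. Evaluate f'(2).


Differentiate f(x) = 2x^3 - 4x^2 - x - 6 term by term:
f'(x) = 6x^2 - 8x - 1
Substitute x = 2:
f'(2) = 6 * 2^2 - 8 * 2 - 1
= 24 - 16 - 1
= 7

7


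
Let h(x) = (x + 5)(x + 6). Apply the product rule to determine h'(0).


Let u(x) = x + 5 and v(x) = x + 6
u'(x) = 1
v'(x) = 1
Product rule: h'(x) = u'(x)*v(x) + u(x)*v'(x)
= 1 * (x + 6) + (x + 5) * 1
At x = 0:
u(0) = 1 * 0 + 5 = 5
v(0) = 1 * 0 + 6 = 6
h'(0) = 1 * 6 + 5 * 1
= 6 + 5
= 11

11


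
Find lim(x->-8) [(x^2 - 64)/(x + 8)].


Direct substitution gives 0/0, so we factor the numerator.
Factor: (x^2 - 64) = (x + 8)(x - 8)
Cancel the common factor (x + 8):
(x^2 - 64)/(x + 8) = (x - 8)
Now substitute x = -8:
= (-8) - (8) = -16

-16


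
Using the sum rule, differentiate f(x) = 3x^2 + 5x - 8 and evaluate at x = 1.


Differentiate term by term using power and sum rules:
f(x) = 3x^2 + 5x - 8
f'(x) = 6x + 5
Substitute x = 1:
f'(1) = 6 * 1 + 5
= 6 + 5
= 11

11


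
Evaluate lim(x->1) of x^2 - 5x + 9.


Since polynomials are continuous, we use direct substitution.
lim(x->1) of x^2 - 5x + 9
= 1 * 1^2 - 5 * 1 + 9
= 1 - 5 + 9
= 5

5


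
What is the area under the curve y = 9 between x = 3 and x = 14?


The area under a constant function y = 9 is a rectangle.
Width = 14 - 3 = 11
Height = 9
Area = width * height
= 11 * 9
= 99

99


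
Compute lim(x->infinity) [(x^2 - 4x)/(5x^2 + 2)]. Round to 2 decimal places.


For limits at infinity with equal-degree polynomials,
we compare leading coefficients.
Numerator leading term: x^2
Denominator leading term: 5x^2
Divide both by x^2:
lim = (1 - 4/x) / (5 + 2/x^2)
As x -> infinity, the 1/x and 1/x^2 terms vanish:
= 1/5 = 0.20

0.20


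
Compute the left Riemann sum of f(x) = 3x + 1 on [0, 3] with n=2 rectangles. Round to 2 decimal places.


Left Riemann sum uses left endpoints of each subinterval.
Interval: [0, 3], n = 2
dx = (3 - 0) / 2 = 3/2
Left endpoints: [0, 3/2]
f values: [1, 11/2]
Sum = dx * (sum of f values)
= 3/2 * 13/2
= 39/4 = 9.75

9.75


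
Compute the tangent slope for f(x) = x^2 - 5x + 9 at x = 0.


The slope of the tangent line equals f'(x) at the point.
f(x) = x^2 - 5x + 9
f'(x) = 2x - 5
At x = 0:
f'(0) = 2 * 0 - 5
= 0 - 5
= -5

-5


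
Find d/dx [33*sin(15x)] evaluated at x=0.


Apply the chain rule to differentiate 33*sin(15x):
d/dx [33*sin(15x)]
= 33 * cos(15x) * d/dx(15x)
= 33 * 15 * cos(15x)
= 495 * cos(15x)
Evaluate at x = 0:
= 495 * cos(0)
= 495 * 1
= 495

495


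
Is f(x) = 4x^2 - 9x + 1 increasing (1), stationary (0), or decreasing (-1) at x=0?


Compute f'(x) to determine behavior:
f'(x) = 8x - 9
f'(0) = 8 * 0 - 9
= 0 - 9
= -9
Since f'(0) < 0, the function is decreasing (-1)

-1


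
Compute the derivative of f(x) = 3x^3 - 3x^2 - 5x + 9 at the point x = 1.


Differentiate f(x) = 3x^3 - 3x^2 - 5x + 9 term by term:
f'(x) = 9x^2 - 6x - 5
Substitute x = 1:
f'(1) = 9 * 1^2 - 6 * 1 - 5
= 9 - 6 - 5
= -2

-2


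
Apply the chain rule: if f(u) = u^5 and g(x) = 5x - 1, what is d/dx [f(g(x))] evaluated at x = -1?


Using the chain rule: (f(g(x)))' = f'(g(x)) * g'(x)
First, find g(-1):
g(-1) = 5 * (-1) - 1 = -6
Next, f'(u) = 5u^4
And g'(x) = 5
So f'(g(-1)) * g'(-1)
= 5 * (-6)^4 * 5
= 5 * 1296 * 5
= 32400

32400


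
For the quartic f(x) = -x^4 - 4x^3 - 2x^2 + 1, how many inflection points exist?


Inflection points occur where f''(x) = 0 and concavity changes.
f(x) = -x^4 - 4x^3 - 2x^2 + 1
f'(x) = -4x^3 - 12x^2 - 4x
f''(x) = -12x^2 - 24x - 4
This is a quadratic in x. Use the discriminant to count real roots.
Discriminant = (-24)^2 - 4 * (-12) * (-4)
= 576 - 192
= 384
Since discriminant > 0, f''(x) = 0 has 2 distinct real solutions.
A quadratic with two distinct real roots changes sign at each root, so concavity changes at both.
Number of inflection points: 2

2


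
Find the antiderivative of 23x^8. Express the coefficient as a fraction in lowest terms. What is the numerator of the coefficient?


Apply the power rule for integration:
integral of ax^n dx = a/(n+1) * x^(n+1) + C
integral of 23x^8 dx
= 23/9 * x^9 + C
The coefficient in lowest terms is 23/9, and its numerator is 23

23


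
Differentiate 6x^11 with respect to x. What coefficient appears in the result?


We apply the power rule: d/dx [ax^n] = a*n * x^(n-1)
d/dx [6x^11]
= 6 * 11 * x^(11-1)
= 66x^10
The coefficient is 66

66


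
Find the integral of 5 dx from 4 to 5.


The integral of a constant k over [a, b] equals k * (b - a).
integral from 4 to 5 of 5 dx
= 5 * (5 - 4)
= 5 * 1
= 5

5


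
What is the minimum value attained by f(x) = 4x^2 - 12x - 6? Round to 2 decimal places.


For a quadratic f(x) = ax^2 + bx + c with a > 0, the minimum is at the vertex.
Vertex x-coordinate: x = -b/(2a)
x = -(-12) / (2 * 4)
x = 12/8 = 3/2
Substitute back to find the minimum value:
f(3/2) = 4 * (3/2)^2 - 12 * (3/2) - 6
= 9 - 18 - 6
= -15 = -15.00

-15.00


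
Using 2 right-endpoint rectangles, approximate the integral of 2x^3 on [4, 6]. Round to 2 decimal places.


Right Riemann sum uses right endpoints of each subinterval.
Interval: [4, 6], n = 2
dx = (6 - 4) / 2 = 1
Right endpoints: [5, 6]
f values: [250, 432]
Sum = dx * (sum of f values)
= 1 * 682
= 682 = 682.00

682.00


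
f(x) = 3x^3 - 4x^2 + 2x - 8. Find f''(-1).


First derivative:
f'(x) = 9x^2 - 8x + 2
Second derivative:
f''(x) = 18x - 8
Substitute x = -1:
f''(-1) = 18 * (-1) - 8
= -18 - 8
= -26

-26


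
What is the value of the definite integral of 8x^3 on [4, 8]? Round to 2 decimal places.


Find the antiderivative of 8x^3:
F(x) = 8/4 * x^4
Apply the Fundamental Theorem of Calculus:
F(8) - F(4)
= 8/4 * 8^4 - 8/4 * 4^4
= 8/4 * (4096 - 256)
= 8/4 * 3840
= 7680 = 7680.00

7680.00


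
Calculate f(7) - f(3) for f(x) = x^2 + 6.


Net change = f(b) - f(a)
f(x) = x^2 + 6
Compute f(7):
f(7) = 1 * 7^2 + 0 * 7 + 6
= 49 + 0 + 6
= 55
Compute f(3):
f(3) = 1 * 3^2 + 0 * 3 + 6
= 9 + 0 + 6
= 15
Net change = 55 - 15 = 40

40


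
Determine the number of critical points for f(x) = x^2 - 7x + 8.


Find where f'(x) = 0:
f'(x) = 2x - 7
Set f'(x) = 0:
2x - 7 = 0
x = 7 / 2 = 7/2
This is a linear equation in x, so there is exactly one solution.
Number of critical points: 1

1


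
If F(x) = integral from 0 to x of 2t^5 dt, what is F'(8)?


By the Fundamental Theorem of Calculus (Part 1):
If F(x) = integral from 0 to x of f(t) dt, then F'(x) = f(x)
Here f(t) = 2t^5
So F'(x) = 2x^5
Evaluate at x = 8:
F'(8) = 2 * 8^5
= 2 * 32768
= 65536

65536


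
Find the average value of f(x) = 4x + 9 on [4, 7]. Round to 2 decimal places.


Average value = 1/(b-a) * integral from a to b of f(x) dx
First compute the integral of 4x + 9:
F(x) = 2x^2 + 9x
F(7) = 2 * 49 + 9 * 7 = 161
F(4) = 2 * 16 + 9 * 4 = 68
Integral = 161 - 68 = 93
Average = 93 / (7 - 4) = 93 / 3
= 31 = 31.00

31.00


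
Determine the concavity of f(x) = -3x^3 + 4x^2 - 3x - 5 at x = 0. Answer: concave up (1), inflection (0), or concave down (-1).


Concavity is determined by the sign of f''(x).
f(x) = -3x^3 + 4x^2 - 3x - 5
f'(x) = -9x^2 + 8x - 3
f''(x) = -18x + 8
f''(0) = -18 * 0 + 8
= 0 + 8
= 8
Since f''(0) > 0, the function is concave up (1)

1


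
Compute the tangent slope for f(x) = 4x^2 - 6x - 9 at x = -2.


The slope of the tangent line equals f'(x) at the point.
f(x) = 4x^2 - 6x - 9
f'(x) = 8x - 6
At x = -2:
f'(-2) = 8 * (-2) - 6
= -16 - 6
= -22

-22


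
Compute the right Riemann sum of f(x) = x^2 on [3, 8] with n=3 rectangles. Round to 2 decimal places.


Right Riemann sum uses right endpoints of each subinterval.
Interval: [3, 8], n = 3
dx = (8 - 3) / 3 = 5/3
Right endpoints: [14/3, 19/3, 8]
f values: [196/9, 361/9, 64]
Sum = dx * (sum of f values)
= 5/3 * 1133/9
= 5665/27 ≈ 209.81

209.81


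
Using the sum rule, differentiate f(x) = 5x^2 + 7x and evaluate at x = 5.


Differentiate term by term using power and sum rules:
f(x) = 5x^2 + 7x
f'(x) = 10x + 7
Substitute x = 5:
f'(5) = 10 * 5 + 7
= 50 + 7
= 57

57


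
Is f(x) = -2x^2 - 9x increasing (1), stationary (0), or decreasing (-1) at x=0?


Compute f'(x) to determine behavior:
f'(x) = -4x - 9
f'(0) = -4 * 0 - 9
= 0 - 9
= -9
Since f'(0) < 0, the function is decreasing (-1)

-1


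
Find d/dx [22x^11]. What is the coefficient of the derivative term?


We apply the power rule: d/dx [ax^n] = a*n * x^(n-1)
d/dx [22x^11]
= 22 * 11 * x^(11-1)
= 242x^10
The coefficient is 242

242


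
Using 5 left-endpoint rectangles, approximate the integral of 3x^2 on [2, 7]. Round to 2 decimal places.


Left Riemann sum uses left endpoints of each subinterval.
Interval: [2, 7], n = 5
dx = (7 - 2) / 5 = 1
Left endpoints: [2, 3, 4, 5, 6]
f values: [12, 27, 48, 75, 108]
Sum = dx * (sum of f values)
= 1 * 270
= 270 = 270.00

270.00


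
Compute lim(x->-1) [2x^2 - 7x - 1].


Since polynomials are continuous, we use direct substitution.
lim(x->-1) of 2x^2 - 7x - 1
= 2 * (-1)^2 - 7 * (-1) - 1
= 2 + 7 - 1
= 8

8


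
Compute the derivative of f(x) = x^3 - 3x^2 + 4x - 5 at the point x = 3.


Differentiate f(x) = x^3 - 3x^2 + 4x - 5 term by term:
f'(x) = 3x^2 - 6x + 4
Substitute x = 3:
f'(3) = 3 * 3^2 - 6 * 3 + 4
= 27 - 18 + 4
= 13

13


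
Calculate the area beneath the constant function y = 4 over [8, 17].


The area under a constant function y = 4 is a rectangle.
Width = 17 - 8 = 9
Height = 4
Area = width * height
= 9 * 4
= 36

36


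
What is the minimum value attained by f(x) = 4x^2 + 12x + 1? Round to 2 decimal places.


For a quadratic f(x) = ax^2 + bx + c with a > 0, the minimum is at the vertex.
Vertex x-coordinate: x = -b/(2a)
x = -(12) / (2 * 4)
x = -12/8 = -3/2
Substitute back to find the minimum value:
f(-3/2) = 4 * (-3/2)^2 + 12 * (-3/2) + 1
= 9 - 18 + 1
= -8 = -8.00

-8.00


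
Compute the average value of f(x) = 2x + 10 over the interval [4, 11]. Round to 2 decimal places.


Average value = 1/(b-a) * integral from a to b of f(x) dx
First compute the integral of 2x + 10:
F(x) = x^2 + 10x
F(11) = 1 * 121 + 10 * 11 = 231
F(4) = 1 * 16 + 10 * 4 = 56
Integral = 231 - 56 = 175
Average = 175 / (11 - 4) = 175 / 7
= 25 = 25.00

25.00


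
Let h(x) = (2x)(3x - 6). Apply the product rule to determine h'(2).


Let u(x) = 2x and v(x) = 3x - 6
u'(x) = 2
v'(x) = 3
Product rule: h'(x) = u'(x)*v(x) + u(x)*v'(x)
= 2 * (3x - 6) + (2x) * 3
At x = 2:
u(2) = 2 * 2 + 0 = 4
v(2) = 3 * 2 - 6 = 0
h'(2) = 2 * 0 + 4 * 3
= 0 + 12
= 12

12


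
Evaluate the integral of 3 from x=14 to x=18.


The integral of a constant k over [a, b] equals k * (b - a).
integral from 14 to 18 of 3 dx
= 3 * (18 - 14)
= 3 * 4
= 12

12


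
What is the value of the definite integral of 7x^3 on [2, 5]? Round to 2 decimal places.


Find the antiderivative of 7x^3:
F(x) = 7/4 * x^4
Apply the Fundamental Theorem of Calculus:
F(5) - F(2)
= 7/4 * 5^4 - 7/4 * 2^4
= 7/4 * (625 - 16)
= 7/4 * 609
= 4263/4 = 1065.75

1065.75


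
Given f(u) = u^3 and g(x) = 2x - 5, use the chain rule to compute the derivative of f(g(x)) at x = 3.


Using the chain rule: (f(g(x)))' = f'(g(x)) * g'(x)
First, find g(3):
g(3) = 2 * 3 - 5 = 1
Next, f'(u) = 3u^2
And g'(x) = 2
So f'(g(3)) * g'(3)
= 3 * 1^2 * 2
= 3 * 1 * 2
= 6

6


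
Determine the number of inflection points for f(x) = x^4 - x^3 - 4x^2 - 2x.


Inflection points occur where f''(x) = 0 and concavity changes.
f(x) = x^4 - x^3 - 4x^2 - 2x
f'(x) = 4x^3 - 3x^2 - 8x - 2
f''(x) = 12x^2 - 6x - 8
This is a quadratic in x. Use the discriminant to count real roots.
Discriminant = (-6)^2 - 4 * 12 * (-8)
= 36 - (-384)
= 420
Since discriminant > 0, f''(x) = 0 has 2 distinct real solutions.
A quadratic with two distinct real roots changes sign at each root, so concavity changes at both.
Number of inflection points: 2

2


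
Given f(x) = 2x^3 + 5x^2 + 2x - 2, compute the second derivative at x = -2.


First derivative:
f'(x) = 6x^2 + 10x + 2
Second derivative:
f''(x) = 12x + 10
Substitute x = -2:
f''(-2) = 12 * (-2) + 10
= -24 + 10
= -14

-14


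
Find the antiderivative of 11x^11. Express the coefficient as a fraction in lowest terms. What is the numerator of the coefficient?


Apply the power rule for integration:
integral of ax^n dx = a/(n+1) * x^(n+1) + C
integral of 11x^11 dx
= 11/12 * x^12 + C
The coefficient in lowest terms is 11/12, and its numerator is 11

11


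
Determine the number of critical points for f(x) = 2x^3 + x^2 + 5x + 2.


Find where f'(x) = 0:
f(x) = 2x^3 + x^2 + 5x + 2
f'(x) = 6x^2 + 2x + 5
This is a quadratic in x. Use the discriminant to count real roots.
Discriminant = (2)^2 - 4 * 6 * 5
= 4 - 120
= -116
Since discriminant < 0, f'(x) = 0 has no real solutions.
Number of critical points: 0

0


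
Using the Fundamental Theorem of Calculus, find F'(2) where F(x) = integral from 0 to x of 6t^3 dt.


By the Fundamental Theorem of Calculus (Part 1):
If F(x) = integral from 0 to x of f(t) dt, then F'(x) = f(x)
Here f(t) = 6t^3
So F'(x) = 6x^3
Evaluate at x = 2:
F'(2) = 6 * 2^3
= 6 * 8
= 48

48


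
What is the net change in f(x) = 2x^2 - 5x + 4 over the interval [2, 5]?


Net change = f(b) - f(a)
f(x) = 2x^2 - 5x + 4
Compute f(5):
f(5) = 2 * 5^2 - 5 * 5 + 4
= 50 - 25 + 4
= 29
Compute f(2):
f(2) = 2 * 2^2 - 5 * 2 + 4
= 8 - 10 + 4
= 2
Net change = 29 - 2 = 27

27


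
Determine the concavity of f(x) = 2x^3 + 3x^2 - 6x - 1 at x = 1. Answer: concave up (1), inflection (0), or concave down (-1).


Concavity is determined by the sign of f''(x).
f(x) = 2x^3 + 3x^2 - 6x - 1
f'(x) = 6x^2 + 6x - 6
f''(x) = 12x + 6
f''(1) = 12 * 1 + 6
= 12 + 6
= 18
Since f''(1) > 0, the function is concave up (1)

1


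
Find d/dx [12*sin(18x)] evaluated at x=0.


Apply the chain rule to differentiate 12*sin(18x):
d/dx [12*sin(18x)]
= 12 * cos(18x) * d/dx(18x)
= 12 * 18 * cos(18x)
= 216 * cos(18x)
Evaluate at x = 0:
= 216 * cos(0)
= 216 * 1
= 216

216


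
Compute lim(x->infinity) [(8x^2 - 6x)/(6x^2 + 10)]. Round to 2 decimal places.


For limits at infinity with equal-degree polynomials,
we compare leading coefficients.
Numerator leading term: 8x^2
Denominator leading term: 6x^2
Divide both by x^2:
lim = (8 - 6/x) / (6 + 10/x^2)
As x -> infinity, the 1/x and 1/x^2 terms vanish:
= 8/6 = 4/3 ≈ 1.33

1.33


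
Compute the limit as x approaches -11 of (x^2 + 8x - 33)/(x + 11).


Direct substitution gives 0/0, so we factor the numerator.
Factor: (x^2 + 8x - 33) = (x + 11)(x - 3)
Cancel the common factor (x + 11):
(x^2 + 8x - 33)/(x + 11) = (x - 3)
Now substitute x = -11:
= (-11) - (3) = -14

-14


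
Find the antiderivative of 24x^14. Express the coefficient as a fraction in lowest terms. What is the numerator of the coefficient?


Apply the power rule for integration:
integral of ax^n dx = a/(n+1) * x^(n+1) + C
integral of 24x^14 dx
= 24/15 * x^15 + C
= 8/5 * x^15 + C
The coefficient in lowest terms is 8/5, and its numerator is 8

8


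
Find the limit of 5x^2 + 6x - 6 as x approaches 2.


Since polynomials are continuous, we use direct substitution.
lim(x->2) of 5x^2 + 6x - 6
= 5 * 2^2 + 6 * 2 - 6
= 20 + 12 - 6
= 26

26


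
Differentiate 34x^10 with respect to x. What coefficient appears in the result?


We apply the power rule: d/dx [ax^n] = a*n * x^(n-1)
d/dx [34x^10]
= 34 * 10 * x^(10-1)
= 340x^9
The coefficient is 340

340


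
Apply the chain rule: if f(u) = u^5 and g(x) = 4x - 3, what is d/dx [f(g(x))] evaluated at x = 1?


Using the chain rule: (f(g(x)))' = f'(g(x)) * g'(x)
First, find g(1):
g(1) = 4 * 1 - 3 = 1
Next, f'(u) = 5u^4
And g'(x) = 4
So f'(g(1)) * g'(1)
= 5 * 1^4 * 4
= 5 * 1 * 4
= 20

20


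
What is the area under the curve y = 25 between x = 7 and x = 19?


The area under a constant function y = 25 is a rectangle.
Width = 19 - 7 = 12
Height = 25
Area = width * height
= 12 * 25
= 300

300


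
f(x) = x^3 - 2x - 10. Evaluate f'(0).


Differentiate f(x) = x^3 - 2x - 10 term by term:
f'(x) = 3x^2 - 2
Substitute x = 0:
f'(0) = 3 * 0^2 + 0 * 0 - 2
= 0 + 0 - 2
= -2

-2


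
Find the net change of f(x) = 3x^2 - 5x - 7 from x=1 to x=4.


Net change = f(b) - f(a)
f(x) = 3x^2 - 5x - 7
Compute f(4):
f(4) = 3 * 4^2 - 5 * 4 - 7
= 48 - 20 - 7
= 21
Compute f(1):
f(1) = 3 * 1^2 - 5 * 1 - 7
= 3 - 5 - 7
= -9
Net change = 21 - (-9) = 30

30


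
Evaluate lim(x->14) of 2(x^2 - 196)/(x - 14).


Direct substitution gives 0/0, so we factor the numerator.
Factor: 2(x^2 - 196) = 2 * (x - 14)(x + 14)
Cancel the common factor (x - 14):
2(x^2 - 196)/(x - 14) = 2 * (x + 14)
Now substitute x = 14:
= 2 * (14 + 14) = 56

56


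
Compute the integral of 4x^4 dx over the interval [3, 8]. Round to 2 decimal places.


Find the antiderivative of 4x^4:
F(x) = 4/5 * x^5
Apply the Fundamental Theorem of Calculus:
F(8) - F(3)
= 4/5 * 8^5 - 4/5 * 3^5
= 4/5 * (32768 - 243)
= 4/5 * 32525
= 26020 = 26020.00

26020.00


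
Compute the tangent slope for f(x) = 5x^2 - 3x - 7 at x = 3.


The slope of the tangent line equals f'(x) at the point.
f(x) = 5x^2 - 3x - 7
f'(x) = 10x - 3
At x = 3:
f'(3) = 10 * 3 - 3
= 30 - 3
= 27

27


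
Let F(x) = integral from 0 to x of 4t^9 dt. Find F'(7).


By the Fundamental Theorem of Calculus (Part 1):
If F(x) = integral from 0 to x of f(t) dt, then F'(x) = f(x)
Here f(t) = 4t^9
So F'(x) = 4x^9
Evaluate at x = 7:
F'(7) = 4 * 7^9
= 4 * 40353607
= 161414428

161414428


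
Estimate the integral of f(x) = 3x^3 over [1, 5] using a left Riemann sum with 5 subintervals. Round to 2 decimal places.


Left Riemann sum uses left endpoints of each subinterval.
Interval: [1, 5], n = 5
dx = (5 - 1) / 5 = 4/5
Left endpoints: [1, 9/5, 13/5, 17/5, 21/5]
f values: [3, 2187/125, 6591/125, 14739/125, 27783/125]
Sum = dx * (sum of f values)
= 4/5 * 2067/5
= 8268/25 = 330.72

330.72


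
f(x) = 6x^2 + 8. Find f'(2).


Differentiate term by term using power and sum rules:
f(x) = 6x^2 + 8
f'(x) = 12x
Substitute x = 2:
f'(2) = 12 * 2 + 0
= 24 + 0
= 24

24


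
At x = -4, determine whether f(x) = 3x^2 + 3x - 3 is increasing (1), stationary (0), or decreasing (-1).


Compute f'(x) to determine behavior:
f'(x) = 6x + 3
f'(-4) = 6 * (-4) + 3
= -24 + 3
= -21
Since f'(-4) < 0, the function is decreasing (-1)

-1


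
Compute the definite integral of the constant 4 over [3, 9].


The integral of a constant k over [a, b] equals k * (b - a).
integral from 3 to 9 of 4 dx
= 4 * (9 - 3)
= 4 * 6
= 24

24


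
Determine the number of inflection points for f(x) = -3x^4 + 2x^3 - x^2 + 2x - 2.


Inflection points occur where f''(x) = 0 and concavity changes.
f(x) = -3x^4 + 2x^3 - x^2 + 2x - 2
f'(x) = -12x^3 + 6x^2 - 2x + 2
f''(x) = -36x^2 + 12x - 2
This is a quadratic in x. Use the discriminant to count real roots.
Discriminant = (12)^2 - 4 * (-36) * (-2)
= 144 - 288
= -144
Since discriminant < 0, f''(x) = 0 has no real solutions.
Number of inflection points: 0

0
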